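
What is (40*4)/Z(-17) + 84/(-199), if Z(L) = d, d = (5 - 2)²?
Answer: 31084/1791 ≈ 17.356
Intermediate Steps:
d = 9 (d = 3² = 9)
Z(L) = 9
(40*4)/Z(-17) + 84/(-199) = (40*4)/9 + 84/(-199) = 160*(⅑) + 84*(-1/199) = 160/9 - 84/199 = 31084/1791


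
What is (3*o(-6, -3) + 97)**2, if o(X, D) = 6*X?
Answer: 121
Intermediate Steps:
(3*o(-6, -3) + 97)**2 = (3*(6*(-6)) + 97)**2 = (3*(-36) + 97)**2 = (-108 + 97)**2 = (-11)**2 = 121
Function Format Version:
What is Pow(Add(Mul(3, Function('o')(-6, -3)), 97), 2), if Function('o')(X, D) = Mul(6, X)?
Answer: 121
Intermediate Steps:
Pow(Add(Mul(3, Function('o')(-6, -3)), 97), 2) = Pow(Add(Mul(3, Mul(6, -6)), 97), 2) = Pow(Add(Mul(3, -36), 97), 2) = Pow(Add(-108, 97), 2) = Pow(-11, 2) = 121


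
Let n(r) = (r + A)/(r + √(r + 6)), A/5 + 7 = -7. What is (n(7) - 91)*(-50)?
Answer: 10325/2 - 175*√13/2 ≈ 4847.0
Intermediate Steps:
A = -70 (A = -35 + 5*(-7) = -35 - 35 = -70)
n(r) = (-70 + r)/(r + √(6 + r)) (n(r) = (r - 70)/(r + √(r + 6)) = (-70 + r)/(r + √(6 + r)))
(n(7) - 91)*(-50) = ((-70 + 7)/(7 + √(6 + 7)) - 91)*(-50) = (-63/(7 + √13) - 91)*(-50) = (-91 - 63/(7 + √13))*(-50) = 4550 + 3150/(7 + √13)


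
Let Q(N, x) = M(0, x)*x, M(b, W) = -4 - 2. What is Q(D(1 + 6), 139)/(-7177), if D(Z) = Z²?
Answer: 834/7177 ≈ 0.11620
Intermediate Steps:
M(b, W) = -6
Q(N, x) = -6*x
Q(D(1 + 6), 139)/(-7177) = -6*139/(-7177) = -834*(-1/7177) = 834/7177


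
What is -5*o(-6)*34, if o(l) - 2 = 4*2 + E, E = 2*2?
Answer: -2380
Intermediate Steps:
E = 4
o(l) = 14 (o(l) = 2 + (4*2 + 4) = 2 + (8 + 4) = 2 + 12 = 14)
-5*o(-6)*34 = -5*14*34 = -70*34 = -2380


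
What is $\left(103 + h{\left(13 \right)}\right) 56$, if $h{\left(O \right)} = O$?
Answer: $6496$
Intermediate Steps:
$\left(103 + h{\left(13 \right)}\right) 56 = \left(103 + 13\right) 56 = 116 \cdot 56 = 6496$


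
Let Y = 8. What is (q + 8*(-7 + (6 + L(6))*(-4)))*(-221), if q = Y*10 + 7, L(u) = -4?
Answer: 7293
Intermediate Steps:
q = 87 (q = 8*10 + 7 = 80 + 7 = 87)
(q + 8*(-7 + (6 + L(6))*(-4)))*(-221) = (87 + 8*(-7 + (6 - 4)*(-4)))*(-221) = (87 + 8*(-7 + 2*(-4)))*(-221) = (87 + 8*(-7 - 8))*(-221) = (87 + 8*(-15))*(-221) = (87 - 120)*(-221) = -33*(-221) = 7293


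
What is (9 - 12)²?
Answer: 9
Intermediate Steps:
(9 - 12)² = (-3)² = 9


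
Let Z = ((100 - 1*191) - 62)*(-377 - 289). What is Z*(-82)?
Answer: -8355636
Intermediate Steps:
Z = 101898 (Z = ((100 - 191) - 62)*(-666) = (-91 - 62)*(-666) = -153*(-666) = 101898)
Z*(-82) = 101898*(-82) = -8355636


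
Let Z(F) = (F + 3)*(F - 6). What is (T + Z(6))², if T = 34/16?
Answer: 289/64 ≈ 4.5156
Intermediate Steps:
T = 17/8 (T = 34*(1/16) = 17/8 ≈ 2.1250)
Z(F) = (-6 + F)*(3 + F) (Z(F) = (3 + F)*(-6 + F) = (-6 + F)*(3 + F))
(T + Z(6))² = (17/8 + (-18 + 6² - 3*6))² = (17/8 + (-18 + 36 - 18))² = (17/8 + 0)² = (17/8)² = 289/64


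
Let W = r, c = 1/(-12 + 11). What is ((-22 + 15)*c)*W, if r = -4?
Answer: -28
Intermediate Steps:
c = -1 (c = 1/(-1) = -1)
W = -4
((-22 + 15)*c)*W = ((-22 + 15)*(-1))*(-4) = -7*(-1)*(-4) = 7*(-4) = -28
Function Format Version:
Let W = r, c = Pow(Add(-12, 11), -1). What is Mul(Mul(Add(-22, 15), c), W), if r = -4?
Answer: -28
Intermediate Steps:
c = -1 (c = Pow(-1, -1) = -1)
W = -4
Mul(Mul(Add(-22, 15), c), W) = Mul(Mul(Add(-22, 15), -1), -4) = Mul(Mul(-7, -1), -4) = Mul(7, -4) = -28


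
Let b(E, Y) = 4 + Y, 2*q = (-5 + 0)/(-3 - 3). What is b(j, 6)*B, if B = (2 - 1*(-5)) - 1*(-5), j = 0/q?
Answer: 120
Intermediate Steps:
q = 5/12 (q = ((-5 + 0)/(-3 - 3))/2 = (-5/(-6))/2 = (-5*(-⅙))/2 = (½)*(⅚) = 5/12 ≈ 0.41667)
j = 0 (j = 0/(5/12) = 0*(12/5) = 0)
B = 12 (B = (2 + 5) + 5 = 7 + 5 = 12)
b(j, 6)*B = (4 + 6)*12 = 10*12 = 120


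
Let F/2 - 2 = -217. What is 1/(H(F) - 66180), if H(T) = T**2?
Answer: 1/118720 ≈ 8.4232e-6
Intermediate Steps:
F = -430 (F = 4 + 2*(-217) = 4 - 434 = -430)
1/(H(F) - 66180) = 1/((-430)**2 - 66180) = 1/(184900 - 66180) = 1/118720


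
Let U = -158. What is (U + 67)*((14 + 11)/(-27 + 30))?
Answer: -2275/3 ≈ -758.33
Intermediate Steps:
(U + 67)*((14 + 11)/(-27 + 30)) = (-158 + 67)*((14 + 11)/(-27 + 30)) = -2275/3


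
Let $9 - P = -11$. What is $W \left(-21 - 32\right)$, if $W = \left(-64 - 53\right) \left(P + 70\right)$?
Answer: $558090$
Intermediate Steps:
$P = 20$ ($P = 9 - -11 = 9 + 11 = 20$)
$W = -10530$ ($W = \left(-64 - 53\right) \left(20 + 70\right) = \left(-117\right) 90 = -10530$)
$W \left(-21 - 32\right) = - 10530 \left(-21 - 32\right) = \left(-10530\right) \left(-53\right) = 558090$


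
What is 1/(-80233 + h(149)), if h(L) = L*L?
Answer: -1/58032 ≈ -1.7232e-5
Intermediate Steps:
h(L) = L²
1/(-80233 + h(149)) = 1/(-80233 + 149²) = 1/(-80233 + 22201) = 1/(-58032) = -1/58032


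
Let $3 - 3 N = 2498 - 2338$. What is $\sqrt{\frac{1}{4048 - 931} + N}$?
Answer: $\frac{i \sqrt{56494586}}{1039} \approx 7.2342 i$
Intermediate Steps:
$N = - \frac{157}{3}$ ($N = 1 - \frac{2498 - 2338}{3} = 1 - \frac{160}{3} = - \frac{157}{3} \approx -52.333$)
$\sqrt{\frac{1}{4048 - 931} + N} = \sqrt{\frac{1}{4048 - 931} - \frac{157}{3}} = \sqrt{\frac{1}{3117} - \frac{157}{3}} = \sqrt{- \frac{54374}{1039}} = \frac{i \sqrt{56494586}}{1039}$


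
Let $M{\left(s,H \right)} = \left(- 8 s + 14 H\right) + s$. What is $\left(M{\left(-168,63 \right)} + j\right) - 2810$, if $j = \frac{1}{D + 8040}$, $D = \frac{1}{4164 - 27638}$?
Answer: $- \frac{141925657694}{188730959} \approx -752.0$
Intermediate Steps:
$M{\left(s,H \right)} = - 7 s + 14 H$
$D = - \frac{1}{23474}$ ($D = \frac{1}{-23474} = - \frac{1}{23474} \approx -4.26 \cdot 10^{-5}$)
$j = \frac{23474}{188730959}$ ($j = \frac{1}{- \frac{1}{23474} + 8040} = \frac{1}{\frac{188730959}{23474}} = \frac{23474}{188730959} \approx 0.00012438$)
$\left(M{\left(-168,63 \right)} + j\right) - 2810 = \left(\left(\left(-7\right) \left(-168\right) + 14 \cdot 63\right) + \frac{23474}{188730959}\right) - 2810 = \left(\left(1176 + 882\right) + \frac{23474}{188730959}\right) - 2810 = \left(2058 + \frac{23474}{188730959}\right) - 2810 = \frac{388408337096}{188730959} - 2810 = - \frac{141925657694}{188730959}$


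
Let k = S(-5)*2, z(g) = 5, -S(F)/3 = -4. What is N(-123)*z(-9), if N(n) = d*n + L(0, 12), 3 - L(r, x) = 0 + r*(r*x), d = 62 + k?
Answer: -52875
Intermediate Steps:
S(F) = 12 (S(F) = -3*(-4) = 12)
k = 24 (k = 12*2 = 24)
d = 86 (d = 62 + 24 = 86)
L(r, x) = 3 - x*r² (L(r, x) = 3 - (0 + r*(r*x)) = 3 - (0 + x*r²) = 3 - x*r²)
N(n) = 3 + 86*n (N(n) = 86*n + (3 - 1*12*0²) = 86*n + (3 - 1*12*0) = 86*n + (3 + 0) = 86*n + 3 = 3 + 86*n)
N(-123)*z(-9) = (3 + 86*(-123))*5 = (3 - 10578)*5 = -10575*5 = -52875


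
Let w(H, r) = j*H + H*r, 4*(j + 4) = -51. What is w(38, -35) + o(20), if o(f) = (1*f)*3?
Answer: -3813/2 ≈ -1906.5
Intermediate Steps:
j = -67/4 (j = -4 + (1/4)*(-51) = -4 - 51/4 = -67/4 ≈ -16.750)
o(f) = 3*f (o(f) = f*3 = 3*f)
w(H, r) = -67*H/4 + H*r
w(38, -35) + o(20) = (1/4)*38*(-67 + 4*(-35)) + 3*20 = (1/4)*38*(-67 - 140) + 60 = (1/4)*38*(-207) + 60 = -3933/2 + 60 = -3813/2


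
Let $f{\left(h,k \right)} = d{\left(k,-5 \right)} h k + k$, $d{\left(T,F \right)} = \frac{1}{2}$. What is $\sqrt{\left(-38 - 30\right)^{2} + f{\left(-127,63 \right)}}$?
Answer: $\frac{\sqrt{2746}}{2} \approx 26.201$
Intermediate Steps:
$d{\left(T,F \right)} = \frac{1}{2}$
$f{\left(h,k \right)} = k + \frac{h k}{2}$ ($f{\left(h,k \right)} = \frac{h}{2} k + k = \frac{h k}{2} + k = k + \frac{h k}{2}$)
$\sqrt{\left(-38 - 30\right)^{2} + f{\left(-127,63 \right)}} = \sqrt{\left(-38 - 30\right)^{2} + \frac{1}{2} \cdot 63 \left(2 - 127\right)} = \sqrt{\left(-68\right)^{2} + \frac{1}{2} \cdot 63 \left(-125\right)} = \sqrt{4624 - \frac{7875}{2}} = \sqrt{\frac{1373}{2}} = \frac{\sqrt{2746}}{2}$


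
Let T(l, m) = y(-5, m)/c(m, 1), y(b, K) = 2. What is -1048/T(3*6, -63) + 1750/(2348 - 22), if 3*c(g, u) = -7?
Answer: 4268509/3489 ≈ 1223.4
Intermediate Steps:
c(g, u) = -7/3 (c(g, u) = (1/3)*(-7) = -7/3)
T(l, m) = -6/7 (T(l, m) = 2/(-7/3) = 2*(-3/7) = -6/7)
-1048/T(3*6, -63) + 1750/(2348 - 22) = -1048/(-6/7) + 1750/(2348 - 22) = -1048*(-7/6) + 1750/2326 = 3668/3 + 1750*(1/2326) = 3668/3 + 875/1163 = 4268509/3489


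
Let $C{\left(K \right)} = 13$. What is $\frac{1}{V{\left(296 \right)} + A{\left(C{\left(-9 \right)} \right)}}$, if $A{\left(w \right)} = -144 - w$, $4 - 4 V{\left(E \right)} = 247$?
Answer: $- \frac{4}{871} \approx -0.0045924$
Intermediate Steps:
$V{\left(E \right)} = - \frac{243}{4}$ ($V{\left(E \right)} = 1 - \frac{247}{4} = - \frac{243}{4}$)
$\frac{1}{V{\left(296 \right)} + A{\left(C{\left(-9 \right)} \right)}} = \frac{1}{- \frac{243}{4} - 157} = \frac{1}{- \frac{871}{4}} = - \frac{4}{871}$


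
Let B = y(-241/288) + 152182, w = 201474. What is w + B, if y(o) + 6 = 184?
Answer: 353834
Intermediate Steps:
y(o) = 178 (y(o) = -6 + 184 = 178)
B = 152360 (B = 178 + 152182 = 152360)
w + B = 201474 + 152360 = 353834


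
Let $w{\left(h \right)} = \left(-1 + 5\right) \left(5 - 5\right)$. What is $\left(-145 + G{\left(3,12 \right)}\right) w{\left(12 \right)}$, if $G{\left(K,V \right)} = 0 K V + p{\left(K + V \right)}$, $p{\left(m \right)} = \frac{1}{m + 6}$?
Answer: $0$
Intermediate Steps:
$w{\left(h \right)} = 0$ ($w{\left(h \right)} = 4 \cdot 0 = 0$)
$p{\left(m \right)} = \frac{1}{6 + m}$
$G{\left(K,V \right)} = \frac{1}{6 + K + V}$ ($G{\left(K,V \right)} = 0 K V + \frac{1}{6 + \left(K + V\right)} = 0 V + \frac{1}{6 + K + V} = 0 + \frac{1}{6 + K + V} = \frac{1}{6 + K + V}$)
$\left(-145 + G{\left(3,12 \right)}\right) w{\left(12 \right)} = \left(-145 + \frac{1}{6 + 3 + 12}\right) 0 = \left(-145 + \frac{1}{21}\right) 0 = \left(- \frac{3044}{21}\right) 0 = 0$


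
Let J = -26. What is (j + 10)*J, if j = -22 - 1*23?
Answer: 910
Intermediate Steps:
j = -45 (j = -22 - 23 = -45)
(j + 10)*J = (-45 + 10)*(-26) = -35*(-26) = 910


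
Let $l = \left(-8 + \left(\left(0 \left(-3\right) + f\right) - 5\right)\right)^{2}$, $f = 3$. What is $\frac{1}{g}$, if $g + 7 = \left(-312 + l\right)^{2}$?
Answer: $\frac{1}{44937} \approx 2.2253 \cdot 10^{-5}$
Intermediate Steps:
$l = 100$ ($l = \left(-8 + \left(\left(0 \left(-3\right) + 3\right) - 5\right)\right)^{2} = \left(-8 + \left(\left(0 + 3\right) - 5\right)\right)^{2} = \left(-8 + \left(3 - 5\right)\right)^{2} = \left(-8 - 2\right)^{2} = \left(-10\right)^{2} = 100$)
$g = 44937$ ($g = -7 + \left(-312 + 100\right)^{2} = -7 + \left(-212\right)^{2} = -7 + 44944 = 44937$)
$\frac{1}{g} = \frac{1}{44937}$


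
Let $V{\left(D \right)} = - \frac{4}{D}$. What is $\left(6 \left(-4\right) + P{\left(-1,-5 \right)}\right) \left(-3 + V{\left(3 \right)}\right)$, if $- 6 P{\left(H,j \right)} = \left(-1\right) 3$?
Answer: $\frac{611}{6} \approx 101.83$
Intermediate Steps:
$P{\left(H,j \right)} = \frac{1}{2}$ ($P{\left(H,j \right)} = - \frac{\left(-1\right) 3}{6} = \left(- \frac{1}{6}\right) \left(-3\right) = \frac{1}{2}$)
$\left(6 \left(-4\right) + P{\left(-1,-5 \right)}\right) \left(-3 + V{\left(3 \right)}\right) = \left(6 \left(-4\right) + \frac{1}{2}\right) \left(-3 - \frac{4}{3}\right) = \left(-24 + \frac{1}{2}\right) \left(-3 - \frac{4}{3}\right) = - \frac{47 \left(-3 - \frac{4}{3}\right)}{2} = \left(- \frac{47}{2}\right) \left(- \frac{13}{3}\right) = \frac{611}{6}$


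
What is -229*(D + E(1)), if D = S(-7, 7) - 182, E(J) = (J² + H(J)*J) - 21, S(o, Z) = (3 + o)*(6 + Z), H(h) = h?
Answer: 57937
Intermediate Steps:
E(J) = -21 + 2*J² (E(J) = (J² + J*J) - 21 = (J² + J²) - 21 = 2*J² - 21 = -21 + 2*J²)
D = -234 (D = (18 + 3*7 + 6*(-7) + 7*(-7)) - 182 = (18 + 21 - 42 - 49) - 182 = -52 - 182 = -234)
-229*(D + E(1)) = -229*(-234 + (-21 + 2*1²)) = -229*(-234 + (-21 + 2*1)) = -229*(-234 + (-21 + 2)) = -229*(-234 - 19) = -229*(-253) = 57937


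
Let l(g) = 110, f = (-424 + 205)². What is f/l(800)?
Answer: 47961/110 ≈ 436.01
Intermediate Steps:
f = 47961 (f = (-219)² = 47961)
f/l(800) = 47961/110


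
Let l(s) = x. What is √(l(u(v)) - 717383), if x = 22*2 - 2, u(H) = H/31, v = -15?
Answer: I*√717341 ≈ 846.96*I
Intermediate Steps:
u(H) = H/31 (u(H) = H*(1/31) = H/31)
x = 42 (x = 44 - 2 = 42)
l(s) = 42
√(l(u(v)) - 717383) = √(42 - 717383) = √(-717341) = I*√717341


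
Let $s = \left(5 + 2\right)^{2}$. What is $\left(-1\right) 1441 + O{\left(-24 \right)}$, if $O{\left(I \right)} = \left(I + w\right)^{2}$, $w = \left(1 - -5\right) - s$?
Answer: $3048$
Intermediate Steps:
$s = 49$ ($s = 7^{2} = 49$)
$w = -43$ ($w = \left(1 - -5\right) - 49 = \left(1 + 5\right) - 49 = 6 - 49 = -43$)
$O{\left(I \right)} = \left(-43 + I\right)^{2}$ ($O{\left(I \right)} = \left(I - 43\right)^{2} = \left(-43 + I\right)^{2}$)
$\left(-1\right) 1441 + O{\left(-24 \right)} = \left(-1\right) 1441 + \left(-43 - 24\right)^{2} = -1441 + \left(-67\right)^{2} = -1441 + 4489 = 3048$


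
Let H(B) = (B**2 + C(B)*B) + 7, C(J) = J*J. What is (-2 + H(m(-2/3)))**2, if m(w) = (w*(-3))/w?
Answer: 169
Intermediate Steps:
C(J) = J**2
m(w) = -3 (m(w) = (-3*w)/w = -3)
H(B) = 7 + B**2 + B**3 (H(B) = (B**2 + B**2*B) + 7 = (B**2 + B**3) + 7 = 7 + B**2 + B**3)
(-2 + H(m(-2/3)))**2 = (-2 + (7 + (-3)**2 + (-3)**3))**2 = (-2 + (7 + 9 - 27))**2 = (-2 - 11)**2 = (-13)**2 = 169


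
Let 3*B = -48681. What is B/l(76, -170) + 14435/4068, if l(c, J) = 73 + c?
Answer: -63860621/606132 ≈ -105.36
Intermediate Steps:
B = -16227 (B = (⅓)*(-48681) = -16227)
B/l(76, -170) + 14435/4068 = -16227/(73 + 76) + 14435/4068 = -16227/149 + 14435*(1/4068) = -16227*1/149 + 14435/4068 = -16227/149 + 14435/4068 = -63860621/606132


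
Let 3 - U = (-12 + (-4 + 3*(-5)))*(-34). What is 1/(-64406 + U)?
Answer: -1/65457 ≈ -1.5277e-5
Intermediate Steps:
U = -1051 (U = 3 - (-12 + (-4 + 3*(-5)))*(-34) = 3 - (-12 + (-4 - 15))*(-34) = 3 - (-12 - 19)*(-34) = 3 - (-31)*(-34) = 3 - 1*1054 = 3 - 1054 = -1051)
1/(-64406 + U) = 1/(-64406 - 1051) = 1/(-65457) = -1/65457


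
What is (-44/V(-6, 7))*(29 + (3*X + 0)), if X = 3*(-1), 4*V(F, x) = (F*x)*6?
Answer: 880/63 ≈ 13.968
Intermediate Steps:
V(F, x) = 3*F*x/2 (V(F, x) = ((F*x)*6)/4 = (6*F*x)/4 = 3*F*x/2)
X = -3
(-44/V(-6, 7))*(29 + (3*X + 0)) = (-44/((3/2)*(-6)*7))*(29 + (3*(-3) + 0)) = (-44/(-63))*(29 + (-9 + 0)) = (-44*(-1/63))*(29 - 9) = (44/63)*20 = 880/63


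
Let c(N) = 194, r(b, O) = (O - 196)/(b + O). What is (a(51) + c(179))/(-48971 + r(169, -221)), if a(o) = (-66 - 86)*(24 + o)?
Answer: 582712/2546075 ≈ 0.22887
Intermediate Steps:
r(b, O) = (-196 + O)/(O + b)
a(o) = -3648 - 152*o (a(o) = -152*(24 + o) = -3648 - 152*o)
(a(51) + c(179))/(-48971 + r(169, -221)) = ((-3648 - 152*51) + 194)/(-48971 + (-196 - 221)/(-221 + 169)) = ((-3648 - 7752) + 194)/(-48971 - 417/(-52)) = (-11400 + 194)/(-48971 - 1/52*(-417)) = -11206/(-48971 + 417/52) = -11206/(-2546075/52) = -11206*(-52/2546075) = 582712/2546075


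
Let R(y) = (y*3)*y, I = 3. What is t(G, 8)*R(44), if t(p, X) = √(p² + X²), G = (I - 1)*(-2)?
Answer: 23232*√5 ≈ 51948.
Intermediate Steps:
R(y) = 3*y² (R(y) = (3*y)*y = 3*y²)
G = -4 (G = (3 - 1)*(-2) = 2*(-2) = -4)
t(p, X) = √(X² + p²)
t(G, 8)*R(44) = √(8² + (-4)²)*(3*44²) = √(64 + 16)*(3*1936) = √80*5808 = (4*√5)*5808 = 23232*√5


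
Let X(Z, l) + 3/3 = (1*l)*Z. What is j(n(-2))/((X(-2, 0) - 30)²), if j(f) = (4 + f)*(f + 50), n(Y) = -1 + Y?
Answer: 47/961 ≈ 0.048907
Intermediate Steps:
X(Z, l) = -1 + Z*l (X(Z, l) = -1 + (1*l)*Z = -1 + l*Z = -1 + Z*l)
j(f) = (4 + f)*(50 + f)
j(n(-2))/((X(-2, 0) - 30)²) = (200 + (-1 - 2)² + 54*(-1 - 2))/(((-1 - 2*0) - 30)²) = (200 + (-3)² + 54*(-3))/(((-1 + 0) - 30)²) = (200 + 9 - 162)/((-1 - 30)²) = 47/((-31)²) = 47/961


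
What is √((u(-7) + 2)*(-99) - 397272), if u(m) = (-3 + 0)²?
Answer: I*√398361 ≈ 631.16*I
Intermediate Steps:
u(m) = 9 (u(m) = (-3)² = 9)
√((u(-7) + 2)*(-99) - 397272) = √((9 + 2)*(-99) - 397272) = √(11*(-99) - 397272) = √(-1089 - 397272) = √(-398361) = I*√398361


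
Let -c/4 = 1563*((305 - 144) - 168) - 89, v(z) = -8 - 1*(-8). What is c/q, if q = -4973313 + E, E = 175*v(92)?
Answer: -44120/4973313 ≈ -0.0088713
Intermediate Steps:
v(z) = 0 (v(z) = -8 + 8 = 0)
E = 0 (E = 175*0 = 0)
q = -4973313 (q = -4973313 + 0 = -4973313)
c = 44120 (c = -4*(1563*((305 - 144) - 168) - 89) = -4*(1563*(161 - 168) - 89) = -4*(1563*(-7) - 89) = -4*(-10941 - 89) = -4*(-11030) = 44120)
c/q = 44120/(-4973313) = 44120*(-1/4973313) = -44120/4973313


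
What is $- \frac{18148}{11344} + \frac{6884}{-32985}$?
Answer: $- \frac{169175969}{93545460} \approx -1.8085$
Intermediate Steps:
$- \frac{18148}{11344} + \frac{6884}{-32985} = \left(-18148\right) \frac{1}{11344} + 6884 \left(- \frac{1}{32985}\right) = - \frac{4537}{2836} - \frac{6884}{32985} = - \frac{169175969}{93545460}$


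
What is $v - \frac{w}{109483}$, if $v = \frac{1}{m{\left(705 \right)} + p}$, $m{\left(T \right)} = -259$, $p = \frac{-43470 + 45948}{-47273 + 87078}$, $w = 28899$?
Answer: $- \frac{302220455098}{1128443142211} \approx -0.26782$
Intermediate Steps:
$p = \frac{2478}{39805} \approx 0.062253$
$v = - \frac{39805}{10307017}$ ($v = \frac{1}{-259 + \frac{2478}{39805}} = \frac{1}{- \frac{10307017}{39805}} = - \frac{39805}{10307017} \approx -0.0038619$)
$v - \frac{w}{109483} = - \frac{39805}{10307017} - \frac{28899}{109483} = - \frac{302220455098}{1128443142211}$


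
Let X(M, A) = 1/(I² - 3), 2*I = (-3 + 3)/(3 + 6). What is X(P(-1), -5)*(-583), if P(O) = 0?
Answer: 583/3 ≈ 194.33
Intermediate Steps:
I = 0 (I = ((-3 + 3)/(3 + 6))/2 = (0/9)/2 = (0*(⅑))/2 = (½)*0 = 0)
X(M, A) = -⅓ (X(M, A) = 1/(0² - 3) = 1/(0 - 3) = 1/(-3) = -⅓)
X(P(-1), -5)*(-583) = -⅓*(-583) = 583/3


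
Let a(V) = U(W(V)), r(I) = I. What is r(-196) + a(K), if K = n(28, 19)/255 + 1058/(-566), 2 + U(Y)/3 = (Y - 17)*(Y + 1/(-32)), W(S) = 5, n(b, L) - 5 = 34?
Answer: -3047/8 ≈ -380.88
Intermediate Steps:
n(b, L) = 39 (n(b, L) = 5 + 34 = 39)
U(Y) = -6 + 3*(-17 + Y)*(-1/32 + Y) (U(Y) = -6 + 3*((Y - 17)*(Y + 1/(-32))) = -6 + 3*((-17 + Y)*(Y - 1/32)) = -6 + 3*((-17 + Y)*(-1/32 + Y)) = -6 + 3*(-17 + Y)*(-1/32 + Y))
K = -41286/24055 (K = 39/255 + 1058/(-566) = 39*(1/255) + 1058*(-1/566) = 13/85 - 529/283 = -41286/24055 ≈ -1.7163)
a(V) = -1479/8 (a(V) = -141/32 + 3*5² - 1635/32*5 = -141/32 + 3*25 - 8175/32 = -141/32 + 75 - 8175/32 = -1479/8)
r(-196) + a(K) = -196 - 1479/8 = -3047/8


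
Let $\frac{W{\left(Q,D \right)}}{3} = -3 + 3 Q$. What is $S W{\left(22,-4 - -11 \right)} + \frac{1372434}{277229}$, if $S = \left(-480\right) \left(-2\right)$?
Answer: $\frac{50301802194}{277229} \approx 1.8145 \cdot 10^{5}$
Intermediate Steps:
$S = 960$
$W{\left(Q,D \right)} = -9 + 9 Q$ ($W{\left(Q,D \right)} = 3 \left(-3 + 3 Q\right) = -9 + 9 Q$)
$S W{\left(22,-4 - -11 \right)} + \frac{1372434}{277229} = 960 \left(-9 + 9 \cdot 22\right) + \frac{1372434}{277229} = 960 \left(-9 + 198\right) + 1372434 \cdot \frac{1}{277229} = 960 \cdot 189 + \frac{1372434}{277229} = 181440 + \frac{1372434}{277229} = \frac{50301802194}{277229}$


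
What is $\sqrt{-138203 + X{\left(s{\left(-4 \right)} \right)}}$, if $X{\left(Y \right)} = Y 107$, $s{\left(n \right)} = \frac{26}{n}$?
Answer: $\frac{i \sqrt{555594}}{2} \approx 372.69 i$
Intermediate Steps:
$X{\left(Y \right)} = 107 Y$
$\sqrt{-138203 + X{\left(s{\left(-4 \right)} \right)}} = \sqrt{-138203 + 107 \frac{26}{-4}} = \sqrt{-138203 + 107 \cdot 26 \left(- \frac{1}{4}\right)} = \sqrt{-138203 + 107 \left(- \frac{13}{2}\right)} = \sqrt{-138203 - \frac{1391}{2}} = \sqrt{- \frac{277797}{2}} = \frac{i \sqrt{555594}}{2}$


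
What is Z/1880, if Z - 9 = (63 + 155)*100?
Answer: 21809/1880 ≈ 11.601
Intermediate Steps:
Z = 21809 (Z = 9 + (63 + 155)*100 = 9 + 218*100 = 9 + 21800 = 21809)
Z/1880 = 21809/1880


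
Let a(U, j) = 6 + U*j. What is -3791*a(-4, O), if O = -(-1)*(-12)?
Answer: -204714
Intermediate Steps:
O = -12 (O = -1*12 = -12)
-3791*a(-4, O) = -3791*(6 - 4*(-12)) = -3791*(6 + 48) = -3791*54 = -204714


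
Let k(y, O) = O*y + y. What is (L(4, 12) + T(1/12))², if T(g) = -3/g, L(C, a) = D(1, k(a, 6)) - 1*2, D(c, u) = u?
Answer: 2116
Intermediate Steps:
k(y, O) = y + O*y
L(C, a) = -2 + 7*a (L(C, a) = a*(1 + 6) - 1*2 = a*7 - 2 = 7*a - 2 = -2 + 7*a)
(L(4, 12) + T(1/12))² = ((-2 + 7*12) - 3/(1/12))² = ((-2 + 84) - 3/1/12)² = (82 - 3*12)² = (82 - 36)² = 46² = 2116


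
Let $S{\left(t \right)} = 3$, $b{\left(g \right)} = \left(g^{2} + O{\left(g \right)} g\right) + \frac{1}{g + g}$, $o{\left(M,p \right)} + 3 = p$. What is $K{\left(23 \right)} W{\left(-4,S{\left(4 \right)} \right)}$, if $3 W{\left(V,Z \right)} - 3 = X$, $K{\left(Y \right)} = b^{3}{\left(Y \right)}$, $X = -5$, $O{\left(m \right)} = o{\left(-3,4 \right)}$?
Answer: $- \frac{16373519373457}{146004} \approx -1.1214 \cdot 10^{8}$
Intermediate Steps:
$o{\left(M,p \right)} = -3 + p$
$O{\left(m \right)} = 1$ ($O{\left(m \right)} = -3 + 4 = 1$)
$b{\left(g \right)} = g + g^{2} + \frac{1}{2 g}$ ($b{\left(g \right)} = \left(g^{2} + 1 g\right) + \frac{1}{g + g} = \left(g^{2} + g\right) + \frac{1}{2 g} = \left(g + g^{2}\right) + \frac{1}{2 g} = g + g^{2} + \frac{1}{2 g}$)
$K{\left(Y \right)} = \left(Y + Y^{2} + \frac{1}{2 Y}\right)^{3}$
$W{\left(V,Z \right)} = - \frac{2}{3}$ ($W{\left(V,Z \right)} = 1 + \frac{1}{3} \left(-5\right) = 1 - \frac{5}{3} = - \frac{2}{3}$)
$K{\left(23 \right)} W{\left(-4,S{\left(4 \right)} \right)} = \frac{\left(1 + 2 \cdot 23^{2} \left(1 + 23\right)\right)^{3}}{8 \cdot 12167} \left(- \frac{2}{3}\right) = \frac{1}{8} \cdot \frac{1}{12167} \left(1 + 2 \cdot 529 \cdot 24\right)^{3} \left(- \frac{2}{3}\right) = \frac{1}{8} \cdot \frac{1}{12167} \left(1 + 25392\right)^{3} \left(- \frac{2}{3}\right) = \frac{1}{8} \cdot \frac{1}{12167} \cdot 25393^{3} \left(- \frac{2}{3}\right) = \frac{1}{8} \cdot \frac{1}{12167} \cdot 16373519373457 \left(- \frac{2}{3}\right) = \frac{16373519373457}{97336} \left(- \frac{2}{3}\right) = - \frac{16373519373457}{146004}$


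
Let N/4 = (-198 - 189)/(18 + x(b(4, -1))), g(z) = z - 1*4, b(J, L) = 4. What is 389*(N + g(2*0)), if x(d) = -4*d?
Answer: -302642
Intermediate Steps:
g(z) = -4 + z (g(z) = z - 4 = -4 + z)
N = -774 (N = 4*((-198 - 189)/(18 - 4*4)) = 4*(-387/(18 - 16)) = 4*(-387/2) = -774)
389*(N + g(2*0)) = 389*(-774 + (-4 + 2*0)) = 389*(-774 + (-4 + 0)) = 389*(-774 - 4) = 389*(-778) = -302642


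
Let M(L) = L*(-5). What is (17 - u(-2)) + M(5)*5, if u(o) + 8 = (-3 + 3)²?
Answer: -100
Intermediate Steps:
u(o) = -8 (u(o) = -8 + (-3 + 3)² = -8 + 0² = -8 + 0 = -8)
M(L) = -5*L
(17 - u(-2)) + M(5)*5 = (17 - 1*(-8)) - 5*5*5 = (17 + 8) - 25*5 = 25 - 125 = -100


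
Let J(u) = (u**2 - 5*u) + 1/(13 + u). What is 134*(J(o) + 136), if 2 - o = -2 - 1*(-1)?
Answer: 139427/8 ≈ 17428.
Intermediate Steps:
o = 3 (o = 2 - (-2 - 1*(-1)) = 2 - (-2 + 1) = 2 - 1*(-1) = 2 + 1 = 3)
J(u) = u**2 + 1/(13 + u) - 5*u
134*(J(o) + 136) = 134*((1 + 3**3 - 65*3 + 8*3**2)/(13 + 3) + 136) = 134*((1 + 27 - 195 + 8*9)/16 + 136) = 134*((1 + 27 - 195 + 72)/16 + 136) = 134*((1/16)*(-95) + 136) = 134*(-95/16 + 136) = 134*(2081/16) = 139427/8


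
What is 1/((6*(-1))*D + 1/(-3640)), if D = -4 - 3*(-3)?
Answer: -3640/109201 ≈ -0.033333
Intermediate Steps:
D = 5 (D = -4 + 9 = 5)
1/((6*(-1))*D + 1/(-3640)) = 1/((6*(-1))*5 + 1/(-3640)) = 1/(-6*5 - 1/3640) = 1/(-30 - 1/3640) = 1/(-109201/3640) = -3640/109201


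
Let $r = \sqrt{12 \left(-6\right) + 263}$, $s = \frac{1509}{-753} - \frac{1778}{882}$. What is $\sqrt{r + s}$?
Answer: $\frac{\sqrt{-111685462 + 27783441 \sqrt{191}}}{5271} \approx 3.1306$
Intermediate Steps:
$s = - \frac{63566}{15813}$ ($s = 1509 \left(- \frac{1}{753}\right) - \frac{127}{63} = - \frac{503}{251} - \frac{127}{63} = - \frac{63566}{15813} \approx -4.0199$)
$r = \sqrt{191}$ ($r = \sqrt{-72 + 263} = \sqrt{191} \approx 13.82$)
$\sqrt{r + s} = \sqrt{\sqrt{191} - \frac{63566}{15813}} = \sqrt{- \frac{63566}{15813} + \sqrt{191}}$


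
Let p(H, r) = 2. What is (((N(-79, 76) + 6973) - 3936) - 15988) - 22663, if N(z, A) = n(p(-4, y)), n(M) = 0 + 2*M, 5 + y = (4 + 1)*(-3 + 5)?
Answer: -35610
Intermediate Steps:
y = 5 (y = -5 + (4 + 1)*(-3 + 5) = -5 + 5*2 = -5 + 10 = 5)
n(M) = 2*M
N(z, A) = 4 (N(z, A) = 2*2 = 4)
(((N(-79, 76) + 6973) - 3936) - 15988) - 22663 = (((4 + 6973) - 3936) - 15988) - 22663 = ((6977 - 3936) - 15988) - 22663 = (3041 - 15988) - 22663 = -12947 - 22663 = -35610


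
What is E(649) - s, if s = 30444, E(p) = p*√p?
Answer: -30444 + 649*√649 ≈ -13910.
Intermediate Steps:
E(p) = p^(3/2)
E(649) - s = 649^(3/2) - 1*30444 = 649*√649 - 30444 = -30444 + 649*√649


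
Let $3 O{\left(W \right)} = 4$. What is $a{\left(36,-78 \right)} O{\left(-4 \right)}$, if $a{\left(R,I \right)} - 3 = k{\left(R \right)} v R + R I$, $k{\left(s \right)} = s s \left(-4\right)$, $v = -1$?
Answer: $245092$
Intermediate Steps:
$k{\left(s \right)} = - 4 s^{2}$ ($k{\left(s \right)} = s^{2} \left(-4\right) = - 4 s^{2}$)
$O{\left(W \right)} = \frac{4}{3}$ ($O{\left(W \right)} = \frac{1}{3} \cdot 4 = \frac{4}{3}$)
$a{\left(R,I \right)} = 3 + 4 R^{3} + I R$ ($a{\left(R,I \right)} = 3 + \left(- 4 R^{2} \left(-1\right) R + R I\right) = 3 + \left(4 R^{2} R + I R\right) = 3 + \left(4 R^{3} + I R\right) = 3 + 4 R^{3} + I R$)
$a{\left(36,-78 \right)} O{\left(-4 \right)} = \left(3 + 4 \cdot 36^{3} - 2808\right) \frac{4}{3} = \left(3 + 4 \cdot 46656 - 2808\right) \frac{4}{3} = \left(3 + 186624 - 2808\right) \frac{4}{3} = 183819 \cdot \frac{4}{3} = 245092$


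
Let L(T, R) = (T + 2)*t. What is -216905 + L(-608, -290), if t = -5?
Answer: -213875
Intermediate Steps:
L(T, R) = -10 - 5*T (L(T, R) = (T + 2)*(-5) = (2 + T)*(-5) = -10 - 5*T)
-216905 + L(-608, -290) = -216905 + (-10 - 5*(-608)) = -216905 + (-10 + 3040) = -216905 + 3030 = -213875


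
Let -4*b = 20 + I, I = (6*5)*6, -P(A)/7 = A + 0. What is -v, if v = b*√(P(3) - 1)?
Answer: 50*I*√22 ≈ 234.52*I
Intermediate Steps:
P(A) = -7*A (P(A) = -7*(A + 0) = -7*A)
I = 180 (I = 30*6 = 180)
b = -50 (b = -(20 + 180)/4 = -¼*200 = -50)
v = -50*I*√22 (v = -50*√(-7*3 - 1) = -50*√(-21 - 1) = -50*I*√22 ≈ -234.52*I)
-v = -(-50)*I*√22 = 50*I*√22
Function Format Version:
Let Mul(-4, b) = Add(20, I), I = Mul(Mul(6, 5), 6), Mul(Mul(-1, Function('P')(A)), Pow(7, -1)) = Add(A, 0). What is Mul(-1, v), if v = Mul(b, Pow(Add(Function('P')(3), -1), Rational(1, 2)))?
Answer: Mul(50, I, Pow(22, Rational(1, 2))) ≈ Mul(234.52, I)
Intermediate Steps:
Function('P')(A) = Mul(-7, A) (Function('P')(A) = Mul(-7, Add(A, 0)) = Mul(-7, A))
I = 180 (I = Mul(30, 6) = 180)
b = -50 (b = Mul(Rational(-1, 4), Add(20, 180)) = Mul(Rational(-1, 4), 200) = -50)
v = Mul(-50, I, Pow(22, Rational(1, 2))) (v = Mul(-50, Pow(Add(Mul(-7, 3), -1), Rational(1, 2))) = Mul(-50, Pow(Add(-21, -1), Rational(1, 2))) = Mul(-50, Pow(-22, Rational(1, 2))) = Mul(-50, Mul(I, Pow(22, Rational(1, 2)))) = Mul(-50, I, Pow(22, Rational(1, 2))) ≈ Mul(-234.52, I))
Mul(-1, v) = Mul(-1, Mul(-50, I, Pow(22, Rational(1, 2)))) = Mul(50, I, Pow(22, Rational(1, 2)))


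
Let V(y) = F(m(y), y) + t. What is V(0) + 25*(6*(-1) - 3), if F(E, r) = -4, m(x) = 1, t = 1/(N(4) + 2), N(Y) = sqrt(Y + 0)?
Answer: -915/4 ≈ -228.75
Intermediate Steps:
N(Y) = sqrt(Y)
t = 1/4 (t = 1/(sqrt(4) + 2) = 1/(2 + 2) = 1/4 ≈ 0.25000)
V(y) = -15/4 (V(y) = -4 + 1/4 = -15/4)
V(0) + 25*(6*(-1) - 3) = -15/4 + 25*(6*(-1) - 3) = -15/4 + 25*(-6 - 3) = -15/4 + 25*(-9) = -15/4 - 225 = -915/4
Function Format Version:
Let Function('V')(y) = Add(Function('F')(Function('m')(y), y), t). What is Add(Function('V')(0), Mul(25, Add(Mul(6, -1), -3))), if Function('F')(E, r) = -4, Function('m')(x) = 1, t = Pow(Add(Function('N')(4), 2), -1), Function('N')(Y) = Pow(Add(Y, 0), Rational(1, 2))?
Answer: Rational(-915, 4) ≈ -228.75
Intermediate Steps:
Function('N')(Y) = Pow(Y, Rational(1, 2))
t = Rational(1, 4) (t = Pow(Add(Pow(4, Rational(1, 2)), 2), -1) = Pow(Add(2, 2), -1) = Pow(4, -1) = Rational(1, 4) ≈ 0.25000)
Function('V')(y) = Rational(-15, 4) (Function('V')(y) = Add(-4, Rational(1, 4)) = Rational(-15, 4))
Add(Function('V')(0), Mul(25, Add(Mul(6, -1), -3))) = Add(Rational(-15, 4), Mul(25, Add(Mul(6, -1), -3))) = Add(Rational(-15, 4), Mul(25, Add(-6, -3))) = Add(Rational(-15, 4), Mul(25, -9)) = Add(Rational(-15, 4), -225) = Rational(-915, 4)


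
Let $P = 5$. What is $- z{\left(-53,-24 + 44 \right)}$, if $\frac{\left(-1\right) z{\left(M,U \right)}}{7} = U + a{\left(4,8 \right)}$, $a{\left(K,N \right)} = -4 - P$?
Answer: $77$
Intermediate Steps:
$a{\left(K,N \right)} = -9$ ($a{\left(K,N \right)} = -4 - 5 = -9$)
$z{\left(M,U \right)} = 63 - 7 U$ ($z{\left(M,U \right)} = - 7 \left(U - 9\right) = - 7 \left(-9 + U\right) = 63 - 7 U$)
$- z{\left(-53,-24 + 44 \right)} = - (63 - 7 \left(-24 + 44\right)) = - (63 - 140) = \left(-1\right) \left(-77\right) = 77$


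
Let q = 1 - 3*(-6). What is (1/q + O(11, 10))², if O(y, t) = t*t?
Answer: 3613801/361 ≈ 10011.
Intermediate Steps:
O(y, t) = t²
q = 19 (q = 1 + 18 = 19)
(1/q + O(11, 10))² = (1/19 + 10²)² = (1/19 + 100)² = (1901/19)² = 3613801/361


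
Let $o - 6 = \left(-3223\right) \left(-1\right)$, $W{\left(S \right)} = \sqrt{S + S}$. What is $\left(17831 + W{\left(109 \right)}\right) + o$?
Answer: $21060 + \sqrt{218} \approx 21075.0$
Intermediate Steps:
$W{\left(S \right)} = \sqrt{2} \sqrt{S}$ ($W{\left(S \right)} = \sqrt{2 S} = \sqrt{2} \sqrt{S}$)
$o = 3229$ ($o = 6 - -3223 = 6 + 3223 = 3229$)
$\left(17831 + W{\left(109 \right)}\right) + o = \left(17831 + \sqrt{2} \sqrt{109}\right) + 3229 = \left(17831 + \sqrt{218}\right) + 3229 = 21060 + \sqrt{218}$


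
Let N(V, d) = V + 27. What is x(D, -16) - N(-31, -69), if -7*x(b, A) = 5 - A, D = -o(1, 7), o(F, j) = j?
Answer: 1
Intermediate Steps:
N(V, d) = 27 + V
D = -7 (D = -1*7 = -7)
x(b, A) = -5/7 + A/7 (x(b, A) = -(5 - A)/7 = -5/7 + A/7)
x(D, -16) - N(-31, -69) = (-5/7 + (⅐)*(-16)) - (27 - 31) = (-5/7 - 16/7) - 1*(-4) = -3 + 4 = 1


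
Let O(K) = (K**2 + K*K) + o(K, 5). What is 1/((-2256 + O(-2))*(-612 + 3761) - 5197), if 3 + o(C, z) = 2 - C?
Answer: -1/7081000 ≈ -1.4122e-7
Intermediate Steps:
o(C, z) = -1 - C (o(C, z) = -3 + (2 - C) = -1 - C)
O(K) = -1 - K + 2*K**2 (O(K) = (K**2 + K*K) + (-1 - K) = (K**2 + K**2) + (-1 - K) = 2*K**2 + (-1 - K) = -1 - K + 2*K**2)
1/((-2256 + O(-2))*(-612 + 3761) - 5197) = 1/((-2256 + (-1 - 1*(-2) + 2*(-2)**2))*(-612 + 3761) - 5197) = 1/((-2256 + (-1 + 2 + 2*4))*3149 - 5197) = 1/((-2256 + (-1 + 2 + 8))*3149 - 5197) = 1/((-2256 + 9)*3149 - 5197) = 1/(-2247*3149 - 5197) = 1/(-7075803 - 5197) = 1/(-7081000) = -1/7081000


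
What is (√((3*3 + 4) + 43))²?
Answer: 56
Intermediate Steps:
(√((3*3 + 4) + 43))² = (√((9 + 4) + 43))² = (√(13 + 43))² = (√56)² = (2*√14)² = 56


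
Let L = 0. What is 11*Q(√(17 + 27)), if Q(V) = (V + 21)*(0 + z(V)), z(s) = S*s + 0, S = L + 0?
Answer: 0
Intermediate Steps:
S = 0 (S = 0 + 0 = 0)
z(s) = 0 (z(s) = 0*s + 0 = 0 + 0 = 0)
Q(V) = 0 (Q(V) = (V + 21)*(0 + 0) = (21 + V)*0 = 0)
11*Q(√(17 + 27)) = 11*0 = 0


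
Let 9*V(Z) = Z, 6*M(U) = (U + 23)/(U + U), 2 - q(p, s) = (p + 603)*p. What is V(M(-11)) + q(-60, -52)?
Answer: 3225617/99 ≈ 32582.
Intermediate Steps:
q(p, s) = 2 - p*(603 + p) (q(p, s) = 2 - (p + 603)*p = 2 - (603 + p)*p = 2 - p*(603 + p))
M(U) = (23 + U)/(12*U) (M(U) = ((U + 23)/(U + U))/6 = ((23 + U)/((2*U)))/6 = ((23 + U)*(1/(2*U)))/6 = ((23 + U)/(2*U))/6 = (23 + U)/(12*U))
V(Z) = Z/9
V(M(-11)) + q(-60, -52) = ((1/12)*(23 - 11)/(-11))/9 + (2 - 1*(-60)² - 603*(-60)) = ((1/12)*(-1/11)*12)/9 + (2 - 1*3600 + 36180) = (⅑)*(-1/11) + (2 - 3600 + 36180) = -1/99 + 32582 = 3225617/99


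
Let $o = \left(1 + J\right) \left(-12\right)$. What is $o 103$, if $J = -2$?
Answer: $1236$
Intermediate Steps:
$o = 12$ ($o = \left(1 - 2\right) \left(-12\right) = \left(-1\right) \left(-12\right) = 12$)
$o 103 = 12 \cdot 103 = 1236$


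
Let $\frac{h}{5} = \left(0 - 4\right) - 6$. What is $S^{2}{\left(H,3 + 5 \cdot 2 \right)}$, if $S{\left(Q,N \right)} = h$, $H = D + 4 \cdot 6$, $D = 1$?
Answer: $2500$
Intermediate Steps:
$H = 25$ ($H = 1 + 4 \cdot 6 = 1 + 24 = 25$)
$h = -50$ ($h = 5 \left(\left(0 - 4\right) - 6\right) = 5 \left(-4 - 6\right) = 5 \left(-10\right) = -50$)
$S{\left(Q,N \right)} = -50$
$S^{2}{\left(H,3 + 5 \cdot 2 \right)} = \left(-50\right)^{2} = 2500$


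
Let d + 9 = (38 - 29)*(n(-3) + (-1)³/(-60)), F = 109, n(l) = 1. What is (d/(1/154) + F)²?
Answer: 1745041/100 ≈ 17450.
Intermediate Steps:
d = 3/20 (d = -9 + (38 - 29)*(1 + (-1)³/(-60)) = -9 + 9*(1 - 1*(-1/60)) = -9 + 9*(1 + 1/60) = -9 + 9*(61/60) = -9 + 183/20 = 3/20 ≈ 0.15000)
(d/(1/154) + F)² = (3/(20*(1/154)) + 109)² = ((3/20)*154 + 109)² = (231/10 + 109)² = (1321/10)² = 1745041/100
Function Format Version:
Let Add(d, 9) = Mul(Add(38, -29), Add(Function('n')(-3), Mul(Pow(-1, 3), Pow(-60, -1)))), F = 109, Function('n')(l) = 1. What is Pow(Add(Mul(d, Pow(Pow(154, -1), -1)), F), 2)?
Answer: Rational(1745041, 100) ≈ 17450.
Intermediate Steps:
d = Rational(3, 20) (d = Add(-9, Mul(Add(38, -29), Add(1, Mul(Pow(-1, 3), Pow(-60, -1))))) = Add(-9, Mul(9, Add(1, Mul(-1, Rational(-1, 60))))) = Add(-9, Mul(9, Add(1, Rational(1, 60)))) = Add(-9, Mul(9, Rational(61, 60))) = Add(-9, Rational(183, 20)) = Rational(3, 20) ≈ 0.15000)
Pow(Add(Mul(d, Pow(Pow(154, -1), -1)), F), 2) = Pow(Add(Mul(Rational(3, 20), Pow(Pow(154, -1), -1)), 109), 2) = Pow(Add(Mul(Rational(3, 20), Pow(Rational(1, 154), -1)), 109), 2) = Pow(Add(Mul(Rational(3, 20), 154), 109), 2) = Pow(Add(Rational(231, 10), 109), 2) = Pow(Rational(1321, 10), 2) = Rational(1745041, 100)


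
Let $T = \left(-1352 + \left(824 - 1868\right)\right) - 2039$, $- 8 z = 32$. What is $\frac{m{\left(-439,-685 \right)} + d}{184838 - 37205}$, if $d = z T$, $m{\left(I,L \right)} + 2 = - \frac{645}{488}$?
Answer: $\frac{8655499}{72044904} \approx 0.12014$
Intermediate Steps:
$m{\left(I,L \right)} = - \frac{1621}{488}$ ($m{\left(I,L \right)} = -2 - \frac{645}{488} = - \frac{1621}{488}$)
$z = -4$ ($z = \left(- \frac{1}{8}\right) 32 = -4$)
$T = -4435$ ($T = \left(-1352 + \left(824 - 1868\right)\right) - 2039 = \left(-1352 - 1044\right) - 2039 = -2396 - 2039 = -4435$)
$d = 17740$ ($d = \left(-4\right) \left(-4435\right) = 17740$)
$\frac{m{\left(-439,-685 \right)} + d}{184838 - 37205} = \frac{- \frac{1621}{488} + 17740}{184838 - 37205} = \frac{8655499}{488 \cdot 147633} = \frac{8655499}{488} \cdot \frac{1}{147633} = \frac{8655499}{72044904}$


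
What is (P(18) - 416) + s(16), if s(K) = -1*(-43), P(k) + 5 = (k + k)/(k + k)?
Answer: -377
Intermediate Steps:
P(k) = -4 (P(k) = -5 + (k + k)/(k + k) = -5 + (2*k)/((2*k)) = -5 + (2*k)*(1/(2*k)) = -5 + 1 = -4)
s(K) = 43
(P(18) - 416) + s(16) = (-4 - 416) + 43 = -420 + 43 = -377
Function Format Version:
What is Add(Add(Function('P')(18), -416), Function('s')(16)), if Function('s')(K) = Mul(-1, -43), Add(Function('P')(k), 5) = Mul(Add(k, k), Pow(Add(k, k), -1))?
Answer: -377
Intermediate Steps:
Function('P')(k) = -4 (Function('P')(k) = Add(-5, Mul(Add(k, k), Pow(Add(k, k), -1))) = Add(-5, Mul(Mul(2, k), Pow(Mul(2, k), -1))) = Add(-5, Mul(Mul(2, k), Mul(Rational(1, 2), Pow(k, -1)))) = Add(-5, 1) = -4)
Function('s')(K) = 43
Add(Add(Function('P')(18), -416), Function('s')(16)) = Add(Add(-4, -416), 43) = Add(-420, 43) = -377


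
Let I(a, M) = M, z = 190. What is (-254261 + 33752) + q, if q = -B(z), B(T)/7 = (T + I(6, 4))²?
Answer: -483961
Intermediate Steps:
B(T) = 7*(4 + T)² (B(T) = 7*(T + 4)² = 7*(4 + T)²)
q = -263452 (q = -7*(4 + 190)² = -7*194² = -7*37636 = -1*263452 = -263452)
(-254261 + 33752) + q = (-254261 + 33752) - 263452 = -220509 - 263452 = -483961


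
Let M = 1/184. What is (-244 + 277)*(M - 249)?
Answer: -1511895/184 ≈ -8216.8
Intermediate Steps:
M = 1/184 ≈ 0.0054348
(-244 + 277)*(M - 249) = (-244 + 277)*(1/184 - 249) = 33*(-45815/184) = -1511895/184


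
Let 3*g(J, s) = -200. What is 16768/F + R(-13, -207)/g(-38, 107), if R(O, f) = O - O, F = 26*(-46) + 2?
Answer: -8384/597 ≈ -14.044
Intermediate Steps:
F = -1194 (F = -1196 + 2 = -1194)
g(J, s) = -200/3 (g(J, s) = (⅓)*(-200) = -200/3)
R(O, f) = 0
16768/F + R(-13, -207)/g(-38, 107) = 16768/(-1194) + 0/(-200/3) = 16768*(-1/1194) + 0*(-3/200) = -8384/597 + 0 = -8384/597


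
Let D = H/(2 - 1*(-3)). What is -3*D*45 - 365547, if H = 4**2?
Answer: -365979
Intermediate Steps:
H = 16
D = 16/5 (D = 16/(2 - 1*(-3)) = 16/(2 + 3) = 16/5 ≈ 3.2000)
-3*D*45 - 365547 = -3*16/5*45 - 365547 = -48/5*45 - 365547 = -432 - 365547 = -365979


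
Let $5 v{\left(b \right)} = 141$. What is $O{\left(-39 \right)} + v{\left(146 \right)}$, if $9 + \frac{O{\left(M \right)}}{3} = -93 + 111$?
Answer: $\frac{276}{5} \approx 55.2$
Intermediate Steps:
$v{\left(b \right)} = \frac{141}{5}$ ($v{\left(b \right)} = \frac{1}{5} \cdot 141 = \frac{141}{5}$)
$O{\left(M \right)} = 27$ ($O{\left(M \right)} = -27 + 3 \left(-93 + 111\right) = -27 + 3 \cdot 18 = -27 + 54 = 27$)
$O{\left(-39 \right)} + v{\left(146 \right)} = 27 + \frac{141}{5} = \frac{276}{5}$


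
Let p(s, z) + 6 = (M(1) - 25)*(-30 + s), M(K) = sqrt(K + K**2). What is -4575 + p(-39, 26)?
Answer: -2856 - 69*sqrt(2) ≈ -2953.6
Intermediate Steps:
p(s, z) = -6 + (-30 + s)*(-25 + sqrt(2)) (p(s, z) = -6 + (sqrt(1*(1 + 1)) - 25)*(-30 + s) = -6 + (sqrt(1*2) - 25)*(-30 + s) = -6 + (sqrt(2) - 25)*(-30 + s) = -6 + (-25 + sqrt(2))*(-30 + s) = -6 + (-30 + s)*(-25 + sqrt(2)))
-4575 + p(-39, 26) = -4575 + (744 - 30*sqrt(2) - 25*(-39) - 39*sqrt(2)) = -4575 + (744 - 30*sqrt(2) + 975 - 39*sqrt(2)) = -4575 + (1719 - 69*sqrt(2)) = -2856 - 69*sqrt(2)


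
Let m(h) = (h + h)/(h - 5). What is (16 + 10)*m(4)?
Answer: -208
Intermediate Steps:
m(h) = 2*h/(-5 + h) (m(h) = (2*h)/(-5 + h) = 2*h/(-5 + h))
(16 + 10)*m(4) = (16 + 10)*(2*4/(-5 + 4)) = 26*(2*4/(-1)) = 26*(2*4*(-1)) = 26*(-8) = -208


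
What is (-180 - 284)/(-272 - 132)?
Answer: 116/101 ≈ 1.1485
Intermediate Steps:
(-180 - 284)/(-272 - 132) = -464/(-404) = -464*(-1/404) = 116/101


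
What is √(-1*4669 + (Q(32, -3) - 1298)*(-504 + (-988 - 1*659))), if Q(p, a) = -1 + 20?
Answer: 2*√686615 ≈ 1657.2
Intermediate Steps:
Q(p, a) = 19
√(-1*4669 + (Q(32, -3) - 1298)*(-504 + (-988 - 1*659))) = √(-1*4669 + (19 - 1298)*(-504 + (-988 - 1*659))) = √(-4669 - 1279*(-504 + (-988 - 659))) = √(-4669 - 1279*(-504 - 1647)) = √(-4669 - 1279*(-2151)) = √(-4669 + 2751129) = √2746460 = 2*√686615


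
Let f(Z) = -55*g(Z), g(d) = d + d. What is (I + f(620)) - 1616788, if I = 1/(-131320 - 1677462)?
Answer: -3047775964617/1808782 ≈ -1.6850e+6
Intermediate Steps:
g(d) = 2*d
f(Z) = -110*Z
I = -1/1808782 (I = 1/(-1808782) = -1/1808782 ≈ -5.5286e-7)
(I + f(620)) - 1616788 = (-1/1808782 - 110*620) - 1616788 = (-1/1808782 - 68200) - 1616788 = -123358932401/1808782 - 1616788 = -3047775964617/1808782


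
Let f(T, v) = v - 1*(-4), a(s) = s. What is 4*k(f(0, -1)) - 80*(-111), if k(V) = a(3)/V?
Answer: 8884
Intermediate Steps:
f(T, v) = 4 + v (f(T, v) = v + 4 = 4 + v)
k(V) = 3/V
4*k(f(0, -1)) - 80*(-111) = 4*(3/(4 - 1)) - 80*(-111) = 4*(3/3) + 8880 = 4*(3*(1/3)) + 8880 = 4*1 + 8880 = 4 + 8880 = 8884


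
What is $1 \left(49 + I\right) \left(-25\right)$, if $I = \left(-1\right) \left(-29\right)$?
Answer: $-1950$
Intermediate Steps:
$I = 29$
$1 \left(49 + I\right) \left(-25\right) = 1 \left(49 + 29\right) \left(-25\right) = 1 \cdot 78 \left(-25\right) = 1 \left(-1950\right) = -1950$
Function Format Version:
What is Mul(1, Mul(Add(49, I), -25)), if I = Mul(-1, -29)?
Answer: -1950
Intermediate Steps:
I = 29
Mul(1, Mul(Add(49, I), -25)) = Mul(1, Mul(Add(49, 29), -25)) = Mul(1, Mul(78, -25)) = Mul(1, -1950) = -1950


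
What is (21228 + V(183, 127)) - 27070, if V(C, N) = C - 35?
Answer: -5694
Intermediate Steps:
V(C, N) = -35 + C
(21228 + V(183, 127)) - 27070 = (21228 + (-35 + 183)) - 27070 = (21228 + 148) - 27070 = 21376 - 27070 = -5694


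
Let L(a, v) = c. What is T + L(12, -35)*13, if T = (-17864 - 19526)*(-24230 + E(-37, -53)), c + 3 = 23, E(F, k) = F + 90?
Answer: 903978290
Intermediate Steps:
E(F, k) = 90 + F
c = 20 (c = -3 + 23 = 20)
L(a, v) = 20
T = 903978030 (T = (-17864 - 19526)*(-24230 + (90 - 37)) = -37390*(-24230 + 53) = -37390*(-24177) = 903978030)
T + L(12, -35)*13 = 903978030 + 20*13 = 903978030 + 260 = 903978290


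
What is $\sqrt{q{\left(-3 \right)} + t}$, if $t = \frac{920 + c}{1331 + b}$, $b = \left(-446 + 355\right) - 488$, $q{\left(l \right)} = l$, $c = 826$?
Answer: $\frac{i \sqrt{23970}}{188} \approx 0.82352 i$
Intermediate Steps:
$b = -579$ ($b = -91 - 488 = -579$)
$t = \frac{873}{376}$ ($t = \frac{920 + 826}{1331 - 579} = \frac{1746}{752} = 1746 \cdot \frac{1}{752} = \frac{873}{376} \approx 2.3218$)
$\sqrt{q{\left(-3 \right)} + t} = \sqrt{-3 + \frac{873}{376}} = \sqrt{- \frac{255}{376}} = \frac{i \sqrt{23970}}{188}$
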